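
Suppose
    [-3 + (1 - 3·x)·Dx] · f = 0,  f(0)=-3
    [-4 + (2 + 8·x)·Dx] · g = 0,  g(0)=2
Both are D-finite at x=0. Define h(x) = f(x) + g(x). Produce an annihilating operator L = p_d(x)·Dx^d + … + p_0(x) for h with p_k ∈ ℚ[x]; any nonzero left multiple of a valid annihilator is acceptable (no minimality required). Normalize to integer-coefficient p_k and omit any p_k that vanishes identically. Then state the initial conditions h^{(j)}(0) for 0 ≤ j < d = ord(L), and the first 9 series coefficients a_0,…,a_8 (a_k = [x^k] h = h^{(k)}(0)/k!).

f: a_k = -3, -9, -27, -81, -243, -729, -2187, -6561, -19683, …
g: a_k = 2, 4, -4, 8, -20, 56, -168, 528, -1716, …
Weyl lclm of L_f,L_g ⇒ L₀ (ord ≤ 2).
L = (-48 - 108·x) + (22 + 120·x + 324·x^2)·Dx + (-1 - 19·x - 6·x^2 + 216·x^3)·Dx^2  (order 2).
h: a_k = -1, -5, -31, -73, -263, -673, -2355, -6033, -21399, …
ICs: h(0) = -1, h′(0) = -5.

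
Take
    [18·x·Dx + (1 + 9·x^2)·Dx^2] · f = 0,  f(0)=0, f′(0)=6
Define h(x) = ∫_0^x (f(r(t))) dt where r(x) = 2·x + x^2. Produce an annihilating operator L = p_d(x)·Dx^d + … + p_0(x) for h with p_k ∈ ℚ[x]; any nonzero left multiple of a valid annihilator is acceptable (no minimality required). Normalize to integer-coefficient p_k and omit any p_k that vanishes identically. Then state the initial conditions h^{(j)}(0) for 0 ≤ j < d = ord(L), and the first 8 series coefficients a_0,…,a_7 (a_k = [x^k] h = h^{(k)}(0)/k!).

L = (-1 + 72·x + 144·x^2 + 108·x^3 + 27·x^4)·Dx^2 + (1 + x + 36·x^2 + 72·x^3 + 45·x^4 + 9·x^5)·Dx^3  (order 3).
h: a_k = 0, 0, 6, 2, -36, -216/5, 2502/5, 7758/7, …
ICs: h(0) = 0, h′(0) = 0, h′′(0) = 12.

f: a_k = 0, 6, 0, -18, 0, 486/5, 0, -4374/7, …
h₀=f(r): pull back L_f along r ⇒ L₀.
Integrate: L := L₀·Dx.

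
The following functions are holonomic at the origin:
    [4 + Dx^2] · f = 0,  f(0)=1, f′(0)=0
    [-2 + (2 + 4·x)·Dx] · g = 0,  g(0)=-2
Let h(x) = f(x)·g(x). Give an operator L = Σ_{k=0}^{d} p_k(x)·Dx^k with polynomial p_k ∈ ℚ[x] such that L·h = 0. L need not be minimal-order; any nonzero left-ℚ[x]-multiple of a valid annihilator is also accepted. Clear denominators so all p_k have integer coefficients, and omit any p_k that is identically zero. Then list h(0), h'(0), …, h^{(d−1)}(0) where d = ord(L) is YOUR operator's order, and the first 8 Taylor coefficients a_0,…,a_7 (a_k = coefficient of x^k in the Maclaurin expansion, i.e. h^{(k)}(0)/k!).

L = (7 + 16·x + 16·x^2) + (-2 - 4·x)·Dx + (1 + 4·x + 4·x^2)·Dx^2  (order 2).
h: a_k = -2, -2, 5, 3, -25/12, -13/12, 349/360, -401/360, …
ICs: h(0) = -2, h′(0) = -2.

f: a_k = 1, 0, -2, 0, 2/3, 0, -4/45, 0, …
g: a_k = -2, -2, 1, -1, 5/4, -7/4, 21/8, -33/8, …
Sym-product of L_f,L_g gives L₀ (≤ ord 2).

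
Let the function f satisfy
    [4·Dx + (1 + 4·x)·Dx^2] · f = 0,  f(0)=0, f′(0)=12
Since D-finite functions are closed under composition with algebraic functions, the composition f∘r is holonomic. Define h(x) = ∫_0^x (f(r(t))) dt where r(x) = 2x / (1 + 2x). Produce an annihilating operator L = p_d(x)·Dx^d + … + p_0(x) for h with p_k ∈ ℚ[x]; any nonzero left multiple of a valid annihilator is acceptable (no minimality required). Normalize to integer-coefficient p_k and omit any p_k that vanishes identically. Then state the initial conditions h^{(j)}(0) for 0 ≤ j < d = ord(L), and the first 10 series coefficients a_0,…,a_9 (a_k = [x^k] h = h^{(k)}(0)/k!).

f: a_k = 0, 12, -24, 64, -192, 3072/5, -2048, 49152/7, -24576, 262144/3, …
Change of var in L_f (x↦r) gives L₀.
∫: right-multiply L₀ by Dx.
L = (12 + 40·x)·Dx^2 + (1 + 12·x + 20·x^2)·Dx^3  (order 3).
h: a_k = 0, 0, 12, -48, 248, -7488/5, 49984/5, -71424, 3749952/7, -4166656, …
ICs: h(0) = 0, h′(0) = 0, h′′(0) = 24.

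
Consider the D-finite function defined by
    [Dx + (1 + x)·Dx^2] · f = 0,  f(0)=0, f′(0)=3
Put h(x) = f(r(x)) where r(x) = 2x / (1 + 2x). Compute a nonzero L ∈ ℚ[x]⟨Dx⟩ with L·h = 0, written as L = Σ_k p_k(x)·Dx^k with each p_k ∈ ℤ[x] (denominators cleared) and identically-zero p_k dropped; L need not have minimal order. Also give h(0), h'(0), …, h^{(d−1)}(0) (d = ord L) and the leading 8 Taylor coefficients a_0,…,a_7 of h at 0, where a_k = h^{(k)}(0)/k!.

L = (6 + 16·x)·Dx + (1 + 6·x + 8·x^2)·Dx^2  (order 2).
h: a_k = 0, 6, -18, 56, -180, 2976/5, -2016, 48768/7, …
ICs: h(0) = 0, h′(0) = 6.

f: a_k = 0, 3, -3/2, 1, -3/4, 3/5, -1/2, 3/7, …
L₀ from L_f via x↦r, Dx↦r'^{-1}Dx.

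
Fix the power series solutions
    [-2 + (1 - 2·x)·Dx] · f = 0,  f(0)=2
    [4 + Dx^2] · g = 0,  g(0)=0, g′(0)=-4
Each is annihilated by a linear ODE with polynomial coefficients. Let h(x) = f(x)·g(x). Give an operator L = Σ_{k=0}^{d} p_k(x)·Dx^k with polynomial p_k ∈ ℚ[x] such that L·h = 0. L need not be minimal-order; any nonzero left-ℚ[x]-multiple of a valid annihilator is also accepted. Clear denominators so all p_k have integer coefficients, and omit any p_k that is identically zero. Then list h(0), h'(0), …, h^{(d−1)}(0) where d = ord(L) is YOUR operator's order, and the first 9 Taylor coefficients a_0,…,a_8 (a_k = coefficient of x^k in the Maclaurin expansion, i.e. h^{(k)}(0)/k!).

f: a_k = 2, 4, 8, 16, 32, 64, 128, 256, 512, …
g: a_k = 0, -4, 0, 8/3, 0, -8/15, 0, 16/315, 0, …
h₀=f·g: eliminate ⇒ L₀, order ≤ 1·2.
L = (-4 + 8·x) + 4·Dx + (-1 + 2·x)·Dx^2  (order 2).
h: a_k = 0, -8, -16, -80/3, -160/3, -1616/15, -3232/15, -135712/315, -271424/315, …
ICs: h(0) = 0, h′(0) = -8.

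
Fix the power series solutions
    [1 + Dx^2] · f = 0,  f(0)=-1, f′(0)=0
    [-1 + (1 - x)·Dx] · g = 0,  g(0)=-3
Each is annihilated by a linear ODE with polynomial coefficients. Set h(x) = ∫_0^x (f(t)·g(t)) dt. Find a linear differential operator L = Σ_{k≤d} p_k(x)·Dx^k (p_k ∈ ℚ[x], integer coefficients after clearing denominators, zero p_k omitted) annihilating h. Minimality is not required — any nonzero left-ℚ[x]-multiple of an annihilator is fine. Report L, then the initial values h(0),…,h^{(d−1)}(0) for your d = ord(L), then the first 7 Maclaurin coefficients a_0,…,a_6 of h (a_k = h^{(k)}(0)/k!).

f: a_k = -1, 0, 1/2, 0, -1/24, 0, 1/720, …
g: a_k = -3, -3, -3, -3, -3, -3, -3, …
L₀ := L_f ⊗_s L_g (sym. prod.), ord ≤ 2.
Integrate: L := L₀·Dx.
L = (-1 + x)·Dx + 2·Dx^2 + (-1 + x)·Dx^3  (order 3).
h: a_k = 0, 3, 3/2, 1/2, 3/8, 13/40, 13/48, …
ICs: h(0) = 0, h′(0) = 3, h′′(0) = 3.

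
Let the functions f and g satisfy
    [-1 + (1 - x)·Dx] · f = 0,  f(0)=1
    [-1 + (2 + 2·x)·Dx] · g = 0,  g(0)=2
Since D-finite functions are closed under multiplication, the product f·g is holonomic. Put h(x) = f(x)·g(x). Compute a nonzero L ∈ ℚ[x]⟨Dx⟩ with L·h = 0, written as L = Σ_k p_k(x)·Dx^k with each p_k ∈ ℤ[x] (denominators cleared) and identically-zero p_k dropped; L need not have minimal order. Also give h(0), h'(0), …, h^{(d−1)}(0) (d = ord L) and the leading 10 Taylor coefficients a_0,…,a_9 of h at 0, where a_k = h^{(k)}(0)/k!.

f: a_k = 1, 1, 1, 1, 1, 1, 1, 1, 1, 1, …
g: a_k = 2, 1, -1/4, 1/8, -5/64, 7/128, -21/512, 33/1024, -429/16384, 715/32768, …
f·g: L₀ = L_f ⊗_s L_g, ord ≤ 1·1.
L = (3 + x) + (-2 + 2·x^2)·Dx  (order 1).
h: a_k = 2, 3, 11/4, 23/8, 179/64, 365/128, 1439/512, 2911/1024, 46147/16384, 93009/32768, …
ICs: h(0) = 2.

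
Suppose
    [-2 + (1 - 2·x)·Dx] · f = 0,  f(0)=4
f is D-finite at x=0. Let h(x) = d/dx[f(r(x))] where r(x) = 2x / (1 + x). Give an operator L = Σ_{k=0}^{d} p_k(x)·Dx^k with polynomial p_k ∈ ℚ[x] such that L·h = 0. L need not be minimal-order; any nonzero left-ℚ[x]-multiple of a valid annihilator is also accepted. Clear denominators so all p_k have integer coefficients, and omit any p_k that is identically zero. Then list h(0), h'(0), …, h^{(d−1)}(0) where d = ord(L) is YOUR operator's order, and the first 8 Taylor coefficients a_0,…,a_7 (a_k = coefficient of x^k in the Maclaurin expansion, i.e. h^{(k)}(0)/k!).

f: a_k = 4, 8, 16, 32, 64, 128, 256, 512, …
Change of var in L_f (x↦r) gives L₀.
h=h₀': d/dx-closure on L₀ ⇒ L.
L = 6 + (-1 + 3·x)·Dx  (order 1).
h: a_k = 16, 96, 432, 1728, 6480, 23328, 81648, 279936, …
ICs: h(0) = 16.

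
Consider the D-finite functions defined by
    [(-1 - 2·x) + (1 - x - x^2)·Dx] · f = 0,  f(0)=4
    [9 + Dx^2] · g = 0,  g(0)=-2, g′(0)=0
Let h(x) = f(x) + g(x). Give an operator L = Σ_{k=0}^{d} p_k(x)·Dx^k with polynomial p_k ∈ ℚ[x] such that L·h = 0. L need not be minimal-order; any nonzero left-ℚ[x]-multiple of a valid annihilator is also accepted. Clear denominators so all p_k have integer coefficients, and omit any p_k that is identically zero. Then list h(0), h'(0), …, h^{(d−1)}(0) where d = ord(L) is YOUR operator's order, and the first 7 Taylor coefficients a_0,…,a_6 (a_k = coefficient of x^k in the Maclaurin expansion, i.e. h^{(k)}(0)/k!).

L = (243 + 432·x - 81·x^2 + 216·x^3 + 405·x^4 + 162·x^5) + (-117 + 225·x + 36·x^2 - 297·x^3 + 54·x^4 + 243·x^5 + 81·x^6)·Dx + (27 + 48·x - 9·x^2 + 24·x^3 + 45·x^4 + 18·x^5)·Dx^2 + (-13 + 25·x + 4·x^2 - 33·x^3 + 6·x^4 + 27·x^5 + 9·x^6)·Dx^3  (order 3).
h: a_k = 2, 4, 17, 12, 53/4, 32, 2161/40, …
ICs: h(0) = 2, h′(0) = 4, h′′(0) = 34.

f: a_k = 4, 4, 8, 12, 20, 32, 52, …
g: a_k = -2, 0, 9, 0, -27/4, 0, 81/40, …
f+g: L₀ = lclm(L_f,L_g), ord ≤ 1+2.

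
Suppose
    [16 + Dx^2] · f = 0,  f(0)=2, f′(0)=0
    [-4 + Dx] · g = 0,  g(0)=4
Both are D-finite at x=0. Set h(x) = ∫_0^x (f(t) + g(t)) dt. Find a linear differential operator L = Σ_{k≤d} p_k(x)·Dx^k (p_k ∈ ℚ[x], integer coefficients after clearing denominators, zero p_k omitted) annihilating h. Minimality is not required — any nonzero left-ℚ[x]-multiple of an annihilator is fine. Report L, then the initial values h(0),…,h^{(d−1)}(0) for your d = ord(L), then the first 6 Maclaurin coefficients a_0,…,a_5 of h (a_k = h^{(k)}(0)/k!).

L = -64·Dx + 16·Dx^2 - 4·Dx^3 + Dx^4  (order 4).
h: a_k = 0, 6, 8, 16/3, 32/3, 64/5, …
ICs: h(0) = 0, h′(0) = 6, h′′(0) = 16, h′′′(0) = 32.

f: a_k = 2, 0, -16, 0, 64/3, 0, …
g: a_k = 4, 16, 32, 128/3, 128/3, 512/15, …
Sum ⇒ L₀ = lclm(L_f,L_g) in ℚ(x)⟨Dx⟩.
Integrate: L := L₀·Dx.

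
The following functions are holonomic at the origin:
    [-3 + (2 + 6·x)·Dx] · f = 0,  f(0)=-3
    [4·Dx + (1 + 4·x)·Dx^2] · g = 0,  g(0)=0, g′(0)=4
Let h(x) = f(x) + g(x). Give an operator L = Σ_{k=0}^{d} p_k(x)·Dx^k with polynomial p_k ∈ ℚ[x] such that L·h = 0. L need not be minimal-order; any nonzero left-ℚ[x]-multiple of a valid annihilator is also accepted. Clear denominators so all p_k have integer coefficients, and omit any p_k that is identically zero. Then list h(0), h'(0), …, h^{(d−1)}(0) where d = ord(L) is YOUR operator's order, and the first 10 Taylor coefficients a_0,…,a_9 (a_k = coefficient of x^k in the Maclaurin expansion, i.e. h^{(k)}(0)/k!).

L = (84 + 144·x)·Dx + (101 + 552·x + 720·x^2)·Dx^2 + (10 + 94·x + 288·x^2 + 288·x^3)·Dx^3  (order 3).
h: a_k = -3, -1/2, -37/8, 781/48, -6977/128, 236629/1280, -1959371/3072, 32038841/14336, -259991449/32768, 16799888869/589824, …
ICs: h(0) = -3, h′(0) = -1/2, h′′(0) = -37/4.

f: a_k = -3, -9/2, 27/8, -81/16, 1215/128, -5103/256, 45927/1024, -216513/2048, 8444007/32768, -42220035/65536, …
g: a_k = 0, 4, -8, 64/3, -64, 1024/5, -2048/3, 16384/7, -8192, 262144/9, …
Sum ⇒ L₀ = lclm(L_f,L_g) in ℚ(x)⟨Dx⟩.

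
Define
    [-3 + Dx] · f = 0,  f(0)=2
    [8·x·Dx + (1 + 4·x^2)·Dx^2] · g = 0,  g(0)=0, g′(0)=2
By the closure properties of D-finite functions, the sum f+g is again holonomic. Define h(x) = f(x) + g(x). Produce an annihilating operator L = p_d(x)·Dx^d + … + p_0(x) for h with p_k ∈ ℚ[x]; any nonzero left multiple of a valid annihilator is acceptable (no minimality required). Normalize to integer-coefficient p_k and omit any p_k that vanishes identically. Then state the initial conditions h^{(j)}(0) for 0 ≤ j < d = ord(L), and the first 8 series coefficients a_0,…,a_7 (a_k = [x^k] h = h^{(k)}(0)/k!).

f: a_k = 2, 6, 9, 9, 27/4, 81/20, 81/40, 243/280, …
g: a_k = 0, 2, 0, -8/3, 0, 32/5, 0, -128/7, …
Weyl lclm of L_f,L_g ⇒ L₀ (ord ≤ 3).
L = (24 - 72·x - 288·x^2 - 288·x^3)·Dx + (-17 + 24·x^2 - 144·x^4)·Dx^2 + (3 + 8·x + 24·x^2 + 32·x^3 + 48·x^4)·Dx^3  (order 3).
h: a_k = 2, 8, 9, 19/3, 27/4, 209/20, 81/40, -4877/280, …
ICs: h(0) = 2, h′(0) = 8, h′′(0) = 18.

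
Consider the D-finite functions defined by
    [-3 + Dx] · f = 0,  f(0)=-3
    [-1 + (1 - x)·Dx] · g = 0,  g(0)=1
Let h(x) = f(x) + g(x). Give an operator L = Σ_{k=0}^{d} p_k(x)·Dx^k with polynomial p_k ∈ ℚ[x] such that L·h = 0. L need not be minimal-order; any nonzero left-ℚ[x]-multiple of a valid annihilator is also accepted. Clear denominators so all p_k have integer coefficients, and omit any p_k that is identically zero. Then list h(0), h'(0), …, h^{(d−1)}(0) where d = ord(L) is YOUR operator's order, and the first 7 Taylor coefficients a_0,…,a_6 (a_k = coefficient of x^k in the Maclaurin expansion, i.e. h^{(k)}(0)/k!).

f: a_k = -3, -9, -27/2, -27/2, -81/8, -243/40, -243/80, …
g: a_k = 1, 1, 1, 1, 1, 1, 1, …
L₀ := lclm(L_f,L_g); ord L₀ ≤ 1+1.
L = (-3 + 9·x) + (7 - 18·x + 9·x^2)·Dx + (-2 + 5·x - 3·x^2)·Dx^2  (order 2).
h: a_k = -2, -8, -25/2, -25/2, -73/8, -203/40, -163/80, …
ICs: h(0) = -2, h′(0) = -8.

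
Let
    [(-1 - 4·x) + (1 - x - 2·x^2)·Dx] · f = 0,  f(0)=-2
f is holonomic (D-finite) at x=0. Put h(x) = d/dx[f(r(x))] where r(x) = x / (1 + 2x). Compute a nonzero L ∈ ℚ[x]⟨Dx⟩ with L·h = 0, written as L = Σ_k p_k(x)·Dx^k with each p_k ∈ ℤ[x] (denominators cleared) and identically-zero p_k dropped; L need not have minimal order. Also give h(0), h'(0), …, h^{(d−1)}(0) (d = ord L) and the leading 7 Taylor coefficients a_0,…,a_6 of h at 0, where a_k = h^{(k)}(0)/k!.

L = 2 + (-1 - 11·x - 36·x^2 - 36·x^3)·Dx  (order 1).
h: a_k = -2, -4, 18, -72, 270, -972, 3402, …
ICs: h(0) = -2.

f: a_k = -2, -2, -6, -10, -22, -42, -86, …
Change of var in L_f (x↦r) gives L₀.
Differentiate: ansatz ord ≤ ord L₀ ⇒ L.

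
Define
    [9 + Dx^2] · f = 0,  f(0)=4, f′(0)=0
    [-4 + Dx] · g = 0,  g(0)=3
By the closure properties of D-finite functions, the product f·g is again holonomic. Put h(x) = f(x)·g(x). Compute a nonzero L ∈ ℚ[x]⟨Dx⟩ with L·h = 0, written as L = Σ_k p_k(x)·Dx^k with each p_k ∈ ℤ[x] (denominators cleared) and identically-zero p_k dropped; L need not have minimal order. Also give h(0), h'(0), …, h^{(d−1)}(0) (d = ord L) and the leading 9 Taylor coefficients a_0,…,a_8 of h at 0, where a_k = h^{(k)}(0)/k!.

f: a_k = 4, 0, -18, 0, 27/2, 0, -81/20, 0, 729/1120, …
g: a_k = 3, 12, 24, 32, 32, 128/5, 256/15, 1024/105, 512/105, …
h₀=f·g: eliminate ⇒ L₀, order ≤ 2·1.
L = 25 - 8·Dx + Dx^2  (order 2).
h: a_k = 12, 48, 42, -88, -527/2, -1558/5, -11753/60, -4031/105, 164833/3360, …
ICs: h(0) = 12, h′(0) = 48.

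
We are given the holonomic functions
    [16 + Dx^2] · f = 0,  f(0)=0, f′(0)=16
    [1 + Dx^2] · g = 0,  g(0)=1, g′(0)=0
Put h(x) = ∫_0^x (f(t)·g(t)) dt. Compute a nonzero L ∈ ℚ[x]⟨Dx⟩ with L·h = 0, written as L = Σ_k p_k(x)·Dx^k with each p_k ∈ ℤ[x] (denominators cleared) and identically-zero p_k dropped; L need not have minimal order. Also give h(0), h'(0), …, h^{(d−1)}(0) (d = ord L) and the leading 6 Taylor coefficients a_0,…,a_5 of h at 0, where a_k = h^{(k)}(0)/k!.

f: a_k = 0, 16, 0, -128/3, 0, 512/15, …
g: a_k = 1, 0, -1/2, 0, 1/24, 0, …
h₀=f·g: eliminate ⇒ L₀, order ≤ 2·2.
Integrate: L := L₀·Dx.
L = 225·Dx + 34·Dx^3 + Dx^5  (order 5).
h: a_k = 0, 0, 8, 0, -38/3, 0, …
ICs: h(0) = 0, h′(0) = 0, h′′(0) = 16, h′′′(0) = 0, h′′′′(0) = -304.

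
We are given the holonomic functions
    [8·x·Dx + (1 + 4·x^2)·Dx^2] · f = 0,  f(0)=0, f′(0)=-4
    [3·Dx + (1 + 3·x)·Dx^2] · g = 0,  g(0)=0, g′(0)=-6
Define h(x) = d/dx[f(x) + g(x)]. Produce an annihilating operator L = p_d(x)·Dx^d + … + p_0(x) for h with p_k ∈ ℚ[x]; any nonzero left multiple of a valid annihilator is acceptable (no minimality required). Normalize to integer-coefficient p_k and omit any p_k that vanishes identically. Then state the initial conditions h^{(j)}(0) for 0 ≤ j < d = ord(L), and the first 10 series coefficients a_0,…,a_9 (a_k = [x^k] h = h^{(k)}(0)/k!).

f: a_k = 0, -4, 0, 16/3, 0, -64/5, 0, 256/7, 0, -1024/9, …
g: a_k = 0, -6, 9, -18, 81/2, -486/5, 243, -4374/7, 6561/4, -4374, …
Weyl lclm of L_f,L_g ⇒ L₀ (ord ≤ 4).
h=h₀': d/dx-closure on L₀ ⇒ L.
L = (-24 - 216·x + 288·x^2 + 288·x^3) + (-26 - 48·x - 120·x^2 + 576·x^3 + 576·x^4)·Dx + (-3 - x + 24·x^2 + 32·x^3 + 144·x^4 + 144·x^5)·Dx^2  (order 2).
h: a_k = -10, 18, -38, 162, -550, 1458, -4118, 13122, -40390, 118098, …
ICs: h(0) = -10, h′(0) = 18.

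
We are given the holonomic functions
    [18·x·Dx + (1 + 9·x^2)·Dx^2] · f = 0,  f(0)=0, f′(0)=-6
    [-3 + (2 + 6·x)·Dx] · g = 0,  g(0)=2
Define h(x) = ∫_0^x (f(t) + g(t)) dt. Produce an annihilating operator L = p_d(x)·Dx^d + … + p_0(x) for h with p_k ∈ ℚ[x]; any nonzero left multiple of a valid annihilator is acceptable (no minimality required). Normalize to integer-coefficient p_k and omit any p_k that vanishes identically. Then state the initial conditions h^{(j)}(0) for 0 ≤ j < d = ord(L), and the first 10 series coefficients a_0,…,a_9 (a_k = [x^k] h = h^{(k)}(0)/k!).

f: a_k = 0, -6, 0, 18, 0, -486/5, 0, 4374/7, 0, -4374, …
g: a_k = 2, 3, -9/4, 27/8, -405/64, 1701/128, -15309/512, 72171/1024, -2814669/16384, 14073345/32768, …
f+g: L₀ = lclm(L_f,L_g), ord ≤ 2+1.
Integrate: L := L₀·Dx.
L = (-36 - 270·x + 972·x^2 + 1458·x^3)·Dx^2 + (-33 - 144·x + 270·x^2 + 3888·x^3 + 5103·x^4)·Dx^3 + (-2 + 18·x + 108·x^2 + 324·x^3 + 1134·x^4 + 1458·x^5)·Dx^4  (order 4).
h: a_k = 0, 2, -3/2, -3/4, 171/32, -81/64, -17901/1280, -2187/512, 4984173/57344, -312741/16384, …
ICs: h(0) = 0, h′(0) = 2, h′′(0) = -3, h′′′(0) = -9/2.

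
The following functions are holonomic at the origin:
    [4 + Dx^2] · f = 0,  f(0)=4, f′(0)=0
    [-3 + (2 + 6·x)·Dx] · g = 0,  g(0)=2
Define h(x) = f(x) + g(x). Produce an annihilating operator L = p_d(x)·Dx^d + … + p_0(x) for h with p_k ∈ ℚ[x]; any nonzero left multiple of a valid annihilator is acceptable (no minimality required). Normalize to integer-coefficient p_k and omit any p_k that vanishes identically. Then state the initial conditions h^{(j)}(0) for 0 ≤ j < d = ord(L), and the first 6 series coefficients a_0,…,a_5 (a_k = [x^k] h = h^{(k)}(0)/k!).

f: a_k = 4, 0, -8, 0, 8/3, 0, …
g: a_k = 2, 3, -9/4, 27/8, -405/64, 1701/128, …
Sum ⇒ L₀ = lclm(L_f,L_g) in ℚ(x)⟨Dx⟩.
L = (-516 - 1152·x - 1728·x^2) + (56 + 936·x + 3456·x^2 + 3456·x^3)·Dx + (-129 - 288·x - 432·x^2)·Dx^2 + (14 + 234·x + 864·x^2 + 864·x^3)·Dx^3  (order 3).
h: a_k = 6, 3, -41/4, 27/8, -703/192, 1701/128, …
ICs: h(0) = 6, h′(0) = 3, h′′(0) = -41/2.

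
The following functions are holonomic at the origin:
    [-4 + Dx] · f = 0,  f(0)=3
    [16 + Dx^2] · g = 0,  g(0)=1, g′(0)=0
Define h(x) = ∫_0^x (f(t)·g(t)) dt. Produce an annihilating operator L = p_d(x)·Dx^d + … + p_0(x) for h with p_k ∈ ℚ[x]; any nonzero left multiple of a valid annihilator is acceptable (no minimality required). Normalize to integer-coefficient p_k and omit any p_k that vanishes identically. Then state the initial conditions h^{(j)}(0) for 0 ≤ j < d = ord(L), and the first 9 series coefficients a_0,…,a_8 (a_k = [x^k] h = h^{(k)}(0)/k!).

L = 32·Dx - 8·Dx^2 + Dx^3  (order 3).
h: a_k = 0, 3, 6, 0, -16, -128/5, -256/15, 0, 1024/105, …
ICs: h(0) = 0, h′(0) = 3, h′′(0) = 12.

f: a_k = 3, 12, 24, 32, 32, 128/5, 256/15, 1024/105, 512/105, …
g: a_k = 1, 0, -8, 0, 32/3, 0, -256/45, 0, 512/315, …
Sym-product of L_f,L_g gives L₀ (≤ ord 2).
Integrate: L := L₀·Dx.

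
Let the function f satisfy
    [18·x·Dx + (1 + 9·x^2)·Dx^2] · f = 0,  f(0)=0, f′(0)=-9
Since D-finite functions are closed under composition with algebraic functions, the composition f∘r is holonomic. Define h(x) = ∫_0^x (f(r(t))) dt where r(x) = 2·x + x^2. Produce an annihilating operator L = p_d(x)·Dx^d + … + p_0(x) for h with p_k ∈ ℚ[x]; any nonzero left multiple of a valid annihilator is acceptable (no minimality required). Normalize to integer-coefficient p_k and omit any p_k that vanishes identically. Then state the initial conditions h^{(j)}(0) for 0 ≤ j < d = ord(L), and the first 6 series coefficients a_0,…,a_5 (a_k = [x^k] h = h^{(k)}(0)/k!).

f: a_k = 0, -9, 0, 27, 0, -729/5, …
L₀ from L_f via x↦r, Dx↦r'^{-1}Dx.
∫: right-multiply L₀ by Dx.
L = (-1 + 72·x + 144·x^2 + 108·x^3 + 27·x^4)·Dx^2 + (1 + x + 36·x^2 + 72·x^3 + 45·x^4 + 9·x^5)·Dx^3  (order 3).
h: a_k = 0, 0, -9, -3, 54, 324/5, …
ICs: h(0) = 0, h′(0) = 0, h′′(0) = -18.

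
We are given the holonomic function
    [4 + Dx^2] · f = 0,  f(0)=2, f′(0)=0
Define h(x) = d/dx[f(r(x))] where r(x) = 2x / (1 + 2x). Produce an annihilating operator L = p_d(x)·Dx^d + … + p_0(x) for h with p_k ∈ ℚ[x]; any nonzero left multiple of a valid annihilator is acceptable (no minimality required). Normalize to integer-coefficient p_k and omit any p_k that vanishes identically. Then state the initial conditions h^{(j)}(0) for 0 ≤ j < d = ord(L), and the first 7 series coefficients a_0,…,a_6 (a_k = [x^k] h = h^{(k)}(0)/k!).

L = (40 + 96·x + 96·x^2) + (12 + 72·x + 144·x^2 + 96·x^3)·Dx + (1 + 8·x + 24·x^2 + 32·x^3 + 16·x^4)·Dx^2  (order 2).
h: a_k = 0, -32, 192, -2048/3, 5120/3, -39424/15, -7168/5, …
ICs: h(0) = 0, h′(0) = -32.

f: a_k = 2, 0, -4, 0, 4/3, 0, -8/45, …
Substitute x→r, Dx→(1/r')Dx; clear ⇒ L₀.
Derive L from L₀ (diff closure).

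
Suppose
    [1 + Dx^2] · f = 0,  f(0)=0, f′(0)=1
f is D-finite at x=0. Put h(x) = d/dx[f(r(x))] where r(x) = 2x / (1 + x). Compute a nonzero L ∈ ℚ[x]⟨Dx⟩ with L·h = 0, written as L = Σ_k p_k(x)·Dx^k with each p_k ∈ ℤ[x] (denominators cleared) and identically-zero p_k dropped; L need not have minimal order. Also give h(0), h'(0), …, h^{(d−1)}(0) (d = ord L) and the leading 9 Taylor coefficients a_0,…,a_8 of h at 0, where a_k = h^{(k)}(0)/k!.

f: a_k = 0, 1, 0, -1/6, 0, 1/120, 0, -1/5040, 0, …
f∘r: x↦r, Dx↦Dx/r' in L_f ⇒ L₀.
Derive L from L₀ (diff closure).
L = (10 + 12·x + 6·x^2) + (6 + 18·x + 18·x^2 + 6·x^3)·Dx + (1 + 4·x + 6·x^2 + 4·x^3 + x^4)·Dx^2  (order 2).
h: a_k = 2, -4, 2, 8, -86/3, 60, -4418/45, 6064/45, -49262/315, …
ICs: h(0) = 2, h′(0) = -4.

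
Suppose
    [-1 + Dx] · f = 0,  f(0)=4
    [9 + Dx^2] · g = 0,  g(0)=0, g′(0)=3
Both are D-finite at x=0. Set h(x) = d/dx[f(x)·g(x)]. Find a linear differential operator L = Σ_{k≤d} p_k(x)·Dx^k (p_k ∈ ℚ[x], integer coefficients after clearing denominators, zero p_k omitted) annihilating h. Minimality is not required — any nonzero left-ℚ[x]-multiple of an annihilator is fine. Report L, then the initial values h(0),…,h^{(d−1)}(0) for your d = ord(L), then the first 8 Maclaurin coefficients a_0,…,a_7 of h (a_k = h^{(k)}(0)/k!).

L = 10 - 2·Dx + Dx^2  (order 2).
h: a_k = 12, 24, -36, -64, -2, 156/5, 166/15, -64/15, …
ICs: h(0) = 12, h′(0) = 24.

f: a_k = 4, 4, 2, 2/3, 1/6, 1/30, 1/180, 1/1260, …
g: a_k = 0, 3, 0, -9/2, 0, 81/40, 0, -243/560, …
h₀=f·g: eliminate ⇒ L₀, order ≤ 1·2.
Derive L from L₀ (diff closure).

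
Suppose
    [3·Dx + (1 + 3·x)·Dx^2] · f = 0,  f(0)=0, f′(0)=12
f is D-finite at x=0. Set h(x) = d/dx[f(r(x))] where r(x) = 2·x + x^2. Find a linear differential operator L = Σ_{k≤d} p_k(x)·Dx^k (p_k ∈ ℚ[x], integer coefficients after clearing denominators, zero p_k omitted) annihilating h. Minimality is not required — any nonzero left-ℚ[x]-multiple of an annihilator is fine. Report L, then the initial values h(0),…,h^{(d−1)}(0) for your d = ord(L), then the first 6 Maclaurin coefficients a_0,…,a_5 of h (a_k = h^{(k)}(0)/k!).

f: a_k = 0, 12, -18, 36, -81, 972/5, …
Substitute x→r, Dx→(1/r')Dx; clear ⇒ L₀.
Differentiate: ansatz ord ≤ ord L₀ ⇒ L.
L = (5 + 6·x + 3·x^2) + (1 + 7·x + 9·x^2 + 3·x^3)·Dx  (order 1).
h: a_k = 24, -120, 648, -3528, 19224, -104760, …
ICs: h(0) = 24.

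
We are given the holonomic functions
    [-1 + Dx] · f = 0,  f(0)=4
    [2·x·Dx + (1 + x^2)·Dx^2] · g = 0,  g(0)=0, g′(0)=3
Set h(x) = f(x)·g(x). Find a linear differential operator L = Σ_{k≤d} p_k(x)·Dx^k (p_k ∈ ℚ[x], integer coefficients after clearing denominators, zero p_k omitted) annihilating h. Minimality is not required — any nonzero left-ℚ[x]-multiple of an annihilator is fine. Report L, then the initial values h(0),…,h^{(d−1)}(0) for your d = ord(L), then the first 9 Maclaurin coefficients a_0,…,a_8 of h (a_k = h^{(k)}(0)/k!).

L = (1 - 2·x + x^2) + (-2 + 2·x - 2·x^2)·Dx + (1 + x^2)·Dx^2  (order 2).
h: a_k = 0, 12, 12, 2, -2, 9/10, 11/6, -93/140, -113/84, …
ICs: h(0) = 0, h′(0) = 12.

f: a_k = 4, 4, 2, 2/3, 1/6, 1/30, 1/180, 1/1260, 1/10080, …
g: a_k = 0, 3, 0, -1, 0, 3/5, 0, -3/7, 0, …
Product ⇒ symmetric product L₀, ord ≤ 2.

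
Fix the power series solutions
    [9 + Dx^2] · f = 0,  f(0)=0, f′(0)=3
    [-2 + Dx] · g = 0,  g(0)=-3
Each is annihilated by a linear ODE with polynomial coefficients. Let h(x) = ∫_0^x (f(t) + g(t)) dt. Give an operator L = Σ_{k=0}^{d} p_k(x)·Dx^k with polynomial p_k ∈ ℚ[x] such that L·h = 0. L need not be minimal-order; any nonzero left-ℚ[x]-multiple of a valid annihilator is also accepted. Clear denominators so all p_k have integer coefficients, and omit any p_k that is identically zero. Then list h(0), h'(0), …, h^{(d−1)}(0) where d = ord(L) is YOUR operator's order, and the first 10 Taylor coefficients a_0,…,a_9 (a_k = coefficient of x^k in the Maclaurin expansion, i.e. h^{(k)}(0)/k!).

L = -18·Dx + 9·Dx^2 - 2·Dx^3 + Dx^4  (order 4).
h: a_k = 0, -3, -3/2, -2, -17/8, -2/5, 49/240, -4/105, -857/13440, -2/945, …
ICs: h(0) = 0, h′(0) = -3, h′′(0) = -3, h′′′(0) = -12.

f: a_k = 0, 3, 0, -9/2, 0, 81/40, 0, -243/560, 0, 243/4480, …
g: a_k = -3, -6, -6, -4, -2, -4/5, -4/15, -8/105, -2/105, -4/945, …
L₀ := lclm(L_f,L_g); ord L₀ ≤ 2+1.
∫: right-multiply L₀ by Dx.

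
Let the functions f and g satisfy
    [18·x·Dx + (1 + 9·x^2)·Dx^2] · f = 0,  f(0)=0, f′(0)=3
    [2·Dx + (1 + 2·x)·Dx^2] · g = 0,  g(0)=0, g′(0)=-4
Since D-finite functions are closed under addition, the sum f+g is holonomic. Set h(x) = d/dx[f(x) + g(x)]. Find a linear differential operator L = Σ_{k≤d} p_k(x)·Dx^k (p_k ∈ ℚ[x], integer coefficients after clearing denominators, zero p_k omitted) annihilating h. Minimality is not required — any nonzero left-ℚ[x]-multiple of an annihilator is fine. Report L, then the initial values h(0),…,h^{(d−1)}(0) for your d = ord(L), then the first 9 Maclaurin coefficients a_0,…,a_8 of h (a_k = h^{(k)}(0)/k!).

L = (-18 - 108·x + 486·x^2 + 324·x^3) + (-13 - 36·x + 135·x^2 + 972·x^3 + 648·x^4)·Dx + (-1 + 7·x + 18·x^2 + 81·x^3 + 243·x^4 + 162·x^5)·Dx^2  (order 2).
h: a_k = -1, 8, -43, 32, 179, 128, -2443, 512, 18659, …
ICs: h(0) = -1, h′(0) = 8.

f: a_k = 0, 3, 0, -9, 0, 243/5, 0, -2187/7, 0, …
g: a_k = 0, -4, 4, -16/3, 8, -64/5, 64/3, -256/7, 64, …
f+g: L₀ = lclm(L_f,L_g), ord ≤ 2+2.
Derive L from L₀ (diff closure).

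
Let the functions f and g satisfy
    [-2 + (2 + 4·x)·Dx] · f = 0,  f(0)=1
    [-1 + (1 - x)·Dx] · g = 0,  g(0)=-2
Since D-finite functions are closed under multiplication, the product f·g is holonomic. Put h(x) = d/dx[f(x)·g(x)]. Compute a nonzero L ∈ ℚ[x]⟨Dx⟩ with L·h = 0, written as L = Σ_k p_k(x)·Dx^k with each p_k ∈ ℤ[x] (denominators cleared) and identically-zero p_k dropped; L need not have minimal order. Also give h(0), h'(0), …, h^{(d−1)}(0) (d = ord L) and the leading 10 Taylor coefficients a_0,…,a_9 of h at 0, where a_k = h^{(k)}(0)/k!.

L = (3 + 12·x + 3·x^2) + (-2 - 3·x + 3·x^2 + 2·x^3)·Dx  (order 1).
h: a_k = -4, -6, -12, -11, -45/2, -45/4, -42, 45/8, -3015/32, 5455/64, …
ICs: h(0) = -4.

f: a_k = 1, 1, -1/2, 1/2, -5/8, 7/8, -21/16, 33/16, -429/128, 715/128, …
g: a_k = -2, -2, -2, -2, -2, -2, -2, -2, -2, -2, …
L₀ := L_f ⊗_s L_g (sym. prod.), ord ≤ 1.
Derive L from L₀ (diff closure).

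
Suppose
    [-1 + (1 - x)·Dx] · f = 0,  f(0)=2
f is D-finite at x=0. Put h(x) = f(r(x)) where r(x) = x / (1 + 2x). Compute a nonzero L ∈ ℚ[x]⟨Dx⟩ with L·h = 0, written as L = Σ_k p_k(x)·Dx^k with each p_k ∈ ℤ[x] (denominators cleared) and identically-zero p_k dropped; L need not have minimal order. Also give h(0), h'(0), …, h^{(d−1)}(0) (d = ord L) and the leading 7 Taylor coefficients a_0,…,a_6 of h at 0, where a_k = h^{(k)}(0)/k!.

f: a_k = 2, 2, 2, 2, 2, 2, 2, …
h₀=f(r): pull back L_f along r ⇒ L₀.
L = -1 + (1 + 3·x + 2·x^2)·Dx  (order 1).
h: a_k = 2, 2, -2, 2, -2, 2, -2, …
ICs: h(0) = 2.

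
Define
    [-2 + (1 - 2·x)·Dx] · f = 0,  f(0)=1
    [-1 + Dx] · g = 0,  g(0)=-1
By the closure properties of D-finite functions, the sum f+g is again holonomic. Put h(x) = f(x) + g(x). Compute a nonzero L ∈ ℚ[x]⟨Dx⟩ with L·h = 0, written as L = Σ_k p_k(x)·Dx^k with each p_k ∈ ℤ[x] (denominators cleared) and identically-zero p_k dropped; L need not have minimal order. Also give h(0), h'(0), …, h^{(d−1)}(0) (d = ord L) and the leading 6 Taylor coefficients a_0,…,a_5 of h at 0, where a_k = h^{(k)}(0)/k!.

f: a_k = 1, 2, 4, 8, 16, 32, …
g: a_k = -1, -1, -1/2, -1/6, -1/24, -1/120, …
f+g: L₀ = lclm(L_f,L_g), ord ≤ 1+1.
L = (-6 - 4·x) + (7 + 4·x - 4·x^2)·Dx + (-1 + 4·x^2)·Dx^2  (order 2).
h: a_k = 0, 1, 7/2, 47/6, 383/24, 3839/120, …
ICs: h(0) = 0, h′(0) = 1.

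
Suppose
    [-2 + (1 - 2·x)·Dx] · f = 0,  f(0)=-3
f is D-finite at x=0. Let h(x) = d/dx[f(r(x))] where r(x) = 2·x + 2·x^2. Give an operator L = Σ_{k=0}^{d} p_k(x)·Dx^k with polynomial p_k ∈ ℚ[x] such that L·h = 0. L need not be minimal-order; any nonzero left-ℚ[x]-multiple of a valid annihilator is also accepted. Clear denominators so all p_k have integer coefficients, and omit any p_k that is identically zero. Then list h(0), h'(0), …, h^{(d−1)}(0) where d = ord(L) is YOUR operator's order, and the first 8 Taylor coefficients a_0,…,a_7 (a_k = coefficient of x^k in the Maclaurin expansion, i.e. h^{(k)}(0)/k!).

L = (10 + 24·x + 24·x^2) + (-1 + 2·x + 12·x^2 + 8·x^3)·Dx  (order 1).
h: a_k = -12, -120, -864, -5568, -33600, -194688, -1096704, -6051840, …
ICs: h(0) = -12.

f: a_k = -3, -6, -12, -24, -48, -96, -192, -384, …
L₀ from L_f via x↦r, Dx↦r'^{-1}Dx.
Differentiate: ansatz ord ≤ ord L₀ ⇒ L.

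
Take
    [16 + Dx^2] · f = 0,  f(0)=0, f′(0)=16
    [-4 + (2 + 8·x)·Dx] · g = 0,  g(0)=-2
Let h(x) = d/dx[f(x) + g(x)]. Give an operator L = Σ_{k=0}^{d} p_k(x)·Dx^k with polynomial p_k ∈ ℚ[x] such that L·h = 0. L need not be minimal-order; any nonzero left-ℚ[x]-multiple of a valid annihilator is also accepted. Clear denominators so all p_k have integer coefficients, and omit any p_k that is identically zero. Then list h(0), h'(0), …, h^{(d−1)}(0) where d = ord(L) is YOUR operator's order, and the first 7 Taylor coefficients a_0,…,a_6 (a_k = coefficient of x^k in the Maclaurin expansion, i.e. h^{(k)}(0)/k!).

f: a_k = 0, 16, 0, -128/3, 0, 512/15, 0, …
g: a_k = -2, -4, 4, -8, 20, -56, 168, …
Weyl lclm of L_f,L_g ⇒ L₀ (ord ≤ 3).
Derive L from L₀ (diff closure).
L = (-608 - 1024·x - 2048·x^2) + (-112 - 960·x - 3072·x^2 - 4096·x^3)·Dx + (-38 - 64·x - 128·x^2)·Dx^2 + (-7 - 60·x - 192·x^2 - 256·x^3)·Dx^3  (order 3).
h: a_k = 12, 8, -152, 80, -328/3, 1008, -170416/45, …
ICs: h(0) = 12, h′(0) = 8, h′′(0) = -304.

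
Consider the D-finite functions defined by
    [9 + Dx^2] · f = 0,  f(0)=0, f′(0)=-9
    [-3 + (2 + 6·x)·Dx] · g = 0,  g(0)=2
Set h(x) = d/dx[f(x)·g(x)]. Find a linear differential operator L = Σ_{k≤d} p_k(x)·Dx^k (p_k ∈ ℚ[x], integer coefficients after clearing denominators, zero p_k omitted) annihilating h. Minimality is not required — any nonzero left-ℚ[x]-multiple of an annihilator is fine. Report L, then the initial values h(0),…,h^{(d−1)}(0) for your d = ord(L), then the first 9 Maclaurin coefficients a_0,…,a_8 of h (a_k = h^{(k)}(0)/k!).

L = (477 + 3888·x + 11016·x^2 + 15552·x^3 + 11664·x^4) + (-12 - 324·x - 1296·x^2 - 1296·x^3)·Dx + (28 + 264·x + 972·x^2 + 1728·x^3 + 1296·x^4)·Dx^2  (order 2).
h: a_k = -18, -54, 567/4, 81/2, 4617/64, -177147/320, 716607/512, -16898949/4480, 1215589275/114688, …
ICs: h(0) = -18, h′(0) = -54.

f: a_k = 0, -9, 0, 27/2, 0, -243/40, 0, 729/560, 0, …
g: a_k = 2, 3, -9/4, 27/8, -405/64, 1701/128, -15309/512, 72171/1024, -2814669/16384, …
Sym-product of L_f,L_g gives L₀ (≤ ord 2).
Differentiate: ansatz ord ≤ ord L₀ ⇒ L.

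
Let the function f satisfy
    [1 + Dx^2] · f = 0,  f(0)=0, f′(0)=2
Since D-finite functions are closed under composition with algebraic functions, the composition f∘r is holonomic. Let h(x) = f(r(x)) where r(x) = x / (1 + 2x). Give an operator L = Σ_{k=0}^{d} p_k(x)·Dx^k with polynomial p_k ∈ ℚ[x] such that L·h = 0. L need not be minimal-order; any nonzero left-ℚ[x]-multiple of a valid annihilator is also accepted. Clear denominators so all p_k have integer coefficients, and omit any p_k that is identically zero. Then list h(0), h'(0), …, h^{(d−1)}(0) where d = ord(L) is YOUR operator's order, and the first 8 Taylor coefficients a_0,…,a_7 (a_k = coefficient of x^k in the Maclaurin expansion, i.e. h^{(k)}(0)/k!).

f: a_k = 0, 2, 0, -1/3, 0, 1/60, 0, -1/2520, …
L₀ from L_f via x↦r, Dx↦r'^{-1}Dx.
L = 1 + (4 + 24·x + 48·x^2 + 32·x^3)·Dx + (1 + 8·x + 24·x^2 + 32·x^3 + 16·x^4)·Dx^2  (order 2).
h: a_k = 0, 2, -4, 23/3, -14, 1441/60, -75/2, 123479/2520, …
ICs: h(0) = 0, h′(0) = 2.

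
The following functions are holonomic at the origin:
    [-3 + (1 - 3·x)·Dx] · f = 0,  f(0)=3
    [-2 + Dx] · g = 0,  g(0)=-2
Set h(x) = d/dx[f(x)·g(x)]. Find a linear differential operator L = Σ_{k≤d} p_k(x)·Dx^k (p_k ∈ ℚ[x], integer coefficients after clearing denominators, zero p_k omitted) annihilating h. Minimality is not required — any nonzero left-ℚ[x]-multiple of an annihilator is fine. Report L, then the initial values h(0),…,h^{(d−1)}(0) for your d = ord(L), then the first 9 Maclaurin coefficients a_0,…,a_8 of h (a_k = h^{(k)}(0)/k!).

f: a_k = 3, 9, 27, 81, 243, 729, 2187, 6561, 19683, …
g: a_k = -2, -4, -4, -8/3, -4/3, -8/15, -8/45, -16/315, -4/315, …
L₀ := L_f ⊗_s L_g (sym. prod.), ord ≤ 1.
h=h₀': d/dx-closure on L₀ ⇒ L.
L = (34 - 60·x + 36·x^2) + (-5 + 21·x - 18·x^2)·Dx  (order 1).
h: a_k = -30, -204, -942, -3784, -14198, -51116, -2683606/15, -64406576/105, -217372202/105, …
ICs: h(0) = -30.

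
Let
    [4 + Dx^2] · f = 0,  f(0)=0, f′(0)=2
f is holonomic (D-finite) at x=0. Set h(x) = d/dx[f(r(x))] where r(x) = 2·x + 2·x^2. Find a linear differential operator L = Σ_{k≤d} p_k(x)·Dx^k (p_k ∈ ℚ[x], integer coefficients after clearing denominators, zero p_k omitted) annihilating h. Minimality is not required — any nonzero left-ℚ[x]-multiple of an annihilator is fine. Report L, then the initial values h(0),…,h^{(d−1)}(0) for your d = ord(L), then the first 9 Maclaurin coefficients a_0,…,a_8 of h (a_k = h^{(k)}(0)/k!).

f: a_k = 0, 2, 0, -4/3, 0, 4/15, 0, -8/315, 0, …
Change of var in L_f (x↦r) gives L₀.
h=h₀': d/dx-closure on L₀ ⇒ L.
L = (28 + 128·x + 384·x^2 + 512·x^3 + 256·x^4) + (-6 - 12·x)·Dx + (1 + 4·x + 4·x^2)·Dx^2  (order 2).
h: a_k = 4, 8, -32, -128, -352/3, 192, 25856/45, 22528/45, -70528/315, …
ICs: h(0) = 4, h′(0) = 8.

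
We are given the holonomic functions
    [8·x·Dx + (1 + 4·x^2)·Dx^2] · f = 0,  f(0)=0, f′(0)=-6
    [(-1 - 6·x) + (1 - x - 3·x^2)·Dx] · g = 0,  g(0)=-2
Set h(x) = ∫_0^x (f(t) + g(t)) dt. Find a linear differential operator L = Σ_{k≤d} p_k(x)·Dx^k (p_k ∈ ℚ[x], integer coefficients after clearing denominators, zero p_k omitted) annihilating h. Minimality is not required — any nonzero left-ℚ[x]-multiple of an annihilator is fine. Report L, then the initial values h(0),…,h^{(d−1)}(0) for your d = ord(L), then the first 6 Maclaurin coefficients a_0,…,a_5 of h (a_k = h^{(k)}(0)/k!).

f: a_k = 0, -6, 0, 8, 0, -96/5, …
g: a_k = -2, -2, -8, -14, -38, -80, …
f+g: L₀ = lclm(L_f,L_g), ord ≤ 2+1.
Integrate: L := L₀·Dx.
L = (32 - 128·x - 1488·x^2 - 2880·x^3 - 8424·x^4 - 2592·x^6)·Dx^2 + (-25 - 160·x - 214·x^2 - 1188·x^3 - 2628·x^4 - 6264·x^5 - 432·x^6 - 2592·x^7)·Dx^3 + (4 + 9·x + 54·x^2 - 66·x^3 - x^4 - 444·x^5 - 720·x^6 - 144·x^7 - 432·x^8)·Dx^4  (order 4).
h: a_k = 0, -2, -4, -8/3, -3/2, -38/5, …
ICs: h(0) = 0, h′(0) = -2, h′′(0) = -8, h′′′(0) = -16.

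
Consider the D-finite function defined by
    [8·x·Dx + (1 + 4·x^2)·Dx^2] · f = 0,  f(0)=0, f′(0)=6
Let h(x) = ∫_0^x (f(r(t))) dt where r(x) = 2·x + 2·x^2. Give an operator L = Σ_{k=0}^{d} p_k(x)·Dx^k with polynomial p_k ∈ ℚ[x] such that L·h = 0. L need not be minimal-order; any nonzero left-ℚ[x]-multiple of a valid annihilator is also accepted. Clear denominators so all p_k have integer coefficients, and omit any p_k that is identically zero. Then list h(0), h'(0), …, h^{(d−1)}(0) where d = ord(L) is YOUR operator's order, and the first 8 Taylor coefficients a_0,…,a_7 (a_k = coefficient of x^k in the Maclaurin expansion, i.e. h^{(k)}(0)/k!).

f: a_k = 0, 6, 0, -8, 0, 96/5, 0, -384/7, …
f∘r: x↦r, Dx↦Dx/r' in L_f ⇒ L₀.
h=∫h₀ ⇒ L = L₀·Dx.
L = (-2 + 32·x + 128·x^2 + 192·x^3 + 96·x^4)·Dx^2 + (1 + 2·x + 16·x^2 + 64·x^3 + 80·x^4 + 32·x^5)·Dx^3  (order 3).
h: a_k = 0, 0, 6, 4, -16, -192/5, 352/5, 3008/7, …
ICs: h(0) = 0, h′(0) = 0, h′′(0) = 12.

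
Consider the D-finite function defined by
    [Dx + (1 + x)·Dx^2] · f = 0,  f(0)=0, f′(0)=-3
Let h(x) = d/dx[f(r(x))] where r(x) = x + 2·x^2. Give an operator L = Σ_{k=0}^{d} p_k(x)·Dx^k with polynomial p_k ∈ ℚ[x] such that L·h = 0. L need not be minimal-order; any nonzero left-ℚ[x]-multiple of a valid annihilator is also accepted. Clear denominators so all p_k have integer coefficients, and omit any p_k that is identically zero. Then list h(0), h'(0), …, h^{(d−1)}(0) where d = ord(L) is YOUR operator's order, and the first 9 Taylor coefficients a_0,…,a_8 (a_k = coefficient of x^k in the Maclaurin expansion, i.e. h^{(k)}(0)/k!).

L = (-3 + 4·x + 8·x^2) + (1 + 5·x + 6·x^2 + 8·x^3)·Dx  (order 1).
h: a_k = -3, -9, 15, 3, -33, 27, 39, -93, 15, …
ICs: h(0) = -3.

f: a_k = 0, -3, 3/2, -1, 3/4, -3/5, 1/2, -3/7, 3/8, …
Substitute x→r, Dx→(1/r')Dx; clear ⇒ L₀.
h=h₀': d/dx-closure on L₀ ⇒ L.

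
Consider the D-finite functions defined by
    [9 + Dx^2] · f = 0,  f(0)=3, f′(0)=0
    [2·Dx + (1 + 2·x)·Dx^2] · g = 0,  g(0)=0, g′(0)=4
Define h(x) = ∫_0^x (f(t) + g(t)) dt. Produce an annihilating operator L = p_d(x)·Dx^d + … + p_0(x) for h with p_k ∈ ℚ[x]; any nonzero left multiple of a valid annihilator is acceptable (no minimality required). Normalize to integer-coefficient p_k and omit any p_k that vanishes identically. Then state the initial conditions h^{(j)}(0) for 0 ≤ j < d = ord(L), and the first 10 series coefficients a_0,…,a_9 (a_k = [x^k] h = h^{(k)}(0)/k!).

L = (594 + 648·x + 648·x^2)·Dx^2 + (153 + 630·x + 972·x^2 + 648·x^3)·Dx^3 + (66 + 72·x + 72·x^2)·Dx^4 + (17 + 70·x + 108·x^2 + 72·x^3)·Dx^5  (order 5).
h: a_k = 0, 3, 2, -35/6, 4/3, 17/40, 32/15, -5849/1680, 32/7, -284533/40320, …
ICs: h(0) = 0, h′(0) = 3, h′′(0) = 4, h′′′(0) = -35, h′′′′(0) = 32.

f: a_k = 3, 0, -27/2, 0, 81/8, 0, -243/80, 0, 2187/4480, 0, …
g: a_k = 0, 4, -4, 16/3, -8, 64/5, -64/3, 256/7, -64, 1024/9, …
L₀ := lclm(L_f,L_g); ord L₀ ≤ 2+2.
h=∫₀ˣh₀: take L = L₀·Dx.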